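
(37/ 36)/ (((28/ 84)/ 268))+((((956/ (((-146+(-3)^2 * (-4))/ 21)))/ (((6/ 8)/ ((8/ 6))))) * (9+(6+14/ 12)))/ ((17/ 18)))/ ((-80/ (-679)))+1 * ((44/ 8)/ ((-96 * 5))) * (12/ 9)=-4401998287/ 159120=-27664.64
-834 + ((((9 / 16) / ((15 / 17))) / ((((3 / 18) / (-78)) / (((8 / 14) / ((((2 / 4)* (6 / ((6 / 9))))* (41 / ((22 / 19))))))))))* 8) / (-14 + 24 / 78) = -2022254946 / 2426585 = -833.37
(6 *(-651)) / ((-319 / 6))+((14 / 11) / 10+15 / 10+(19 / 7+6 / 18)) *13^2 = 863.52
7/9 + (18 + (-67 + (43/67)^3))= -129815579/2706867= -47.96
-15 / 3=-5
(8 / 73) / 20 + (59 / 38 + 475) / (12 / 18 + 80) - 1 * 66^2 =-14601240493 / 3356540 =-4350.09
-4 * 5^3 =-500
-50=-50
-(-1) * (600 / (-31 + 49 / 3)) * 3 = -1350 / 11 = -122.73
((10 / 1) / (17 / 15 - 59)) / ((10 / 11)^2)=-363 / 1736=-0.21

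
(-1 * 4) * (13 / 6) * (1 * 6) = -52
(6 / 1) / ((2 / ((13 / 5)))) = 39 / 5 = 7.80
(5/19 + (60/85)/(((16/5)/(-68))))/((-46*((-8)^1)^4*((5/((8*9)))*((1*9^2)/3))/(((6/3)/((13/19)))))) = 7/57408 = 0.00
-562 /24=-281 /12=-23.42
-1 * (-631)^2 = -398161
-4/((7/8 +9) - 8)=-32/15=-2.13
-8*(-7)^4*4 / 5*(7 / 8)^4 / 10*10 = -5764801 / 640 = -9007.50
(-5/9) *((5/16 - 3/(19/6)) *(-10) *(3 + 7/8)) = -149575/10944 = -13.67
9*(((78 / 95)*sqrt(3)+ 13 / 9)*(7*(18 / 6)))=14742*sqrt(3) / 95+ 273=541.78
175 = 175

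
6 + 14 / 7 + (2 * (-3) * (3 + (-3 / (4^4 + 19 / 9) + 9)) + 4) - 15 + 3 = -167094 / 2323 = -71.93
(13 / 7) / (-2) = -13 / 14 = -0.93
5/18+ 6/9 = 17/18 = 0.94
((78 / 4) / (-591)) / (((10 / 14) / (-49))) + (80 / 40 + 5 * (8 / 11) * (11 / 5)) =24159 / 1970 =12.26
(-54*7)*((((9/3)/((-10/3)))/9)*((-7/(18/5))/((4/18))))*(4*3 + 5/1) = -22491/4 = -5622.75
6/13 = 0.46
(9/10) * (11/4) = 99/40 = 2.48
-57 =-57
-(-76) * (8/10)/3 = 304/15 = 20.27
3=3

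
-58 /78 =-29 /39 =-0.74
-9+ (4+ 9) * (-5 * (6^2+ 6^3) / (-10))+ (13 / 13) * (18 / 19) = 30969 / 19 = 1629.95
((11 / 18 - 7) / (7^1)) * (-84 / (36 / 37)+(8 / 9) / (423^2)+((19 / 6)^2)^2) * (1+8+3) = -42143659115 / 270540648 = -155.78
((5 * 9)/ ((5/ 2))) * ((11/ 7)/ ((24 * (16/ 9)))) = 297/ 448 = 0.66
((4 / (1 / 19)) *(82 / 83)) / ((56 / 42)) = 4674 / 83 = 56.31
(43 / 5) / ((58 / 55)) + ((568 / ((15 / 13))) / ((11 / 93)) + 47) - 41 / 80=107605937 / 25520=4216.53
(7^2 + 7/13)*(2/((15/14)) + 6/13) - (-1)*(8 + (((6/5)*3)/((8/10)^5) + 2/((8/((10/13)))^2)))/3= 157918757/1297920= 121.67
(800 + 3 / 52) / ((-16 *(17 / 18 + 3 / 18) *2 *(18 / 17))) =-707251 / 33280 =-21.25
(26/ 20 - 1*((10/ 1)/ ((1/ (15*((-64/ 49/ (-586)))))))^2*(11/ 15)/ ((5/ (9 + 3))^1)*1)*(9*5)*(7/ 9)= 2274100837/ 58892414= 38.61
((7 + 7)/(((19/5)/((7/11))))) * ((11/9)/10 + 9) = 40229/1881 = 21.39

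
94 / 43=2.19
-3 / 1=-3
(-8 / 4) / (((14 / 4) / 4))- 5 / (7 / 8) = -8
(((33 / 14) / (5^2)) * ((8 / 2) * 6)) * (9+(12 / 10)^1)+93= 101571 / 875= 116.08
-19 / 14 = -1.36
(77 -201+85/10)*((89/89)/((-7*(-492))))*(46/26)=-253/4264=-0.06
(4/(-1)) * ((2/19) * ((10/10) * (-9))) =72/19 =3.79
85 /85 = 1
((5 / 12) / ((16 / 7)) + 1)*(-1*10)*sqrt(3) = -20.48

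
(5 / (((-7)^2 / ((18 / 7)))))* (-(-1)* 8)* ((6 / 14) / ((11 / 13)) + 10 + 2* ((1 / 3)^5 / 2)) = 15733120 / 713097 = 22.06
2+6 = 8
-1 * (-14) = 14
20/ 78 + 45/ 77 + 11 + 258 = 810332/ 3003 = 269.84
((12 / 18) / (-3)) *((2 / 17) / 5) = -4 / 765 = -0.01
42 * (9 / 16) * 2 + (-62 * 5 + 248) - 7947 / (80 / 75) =-119441 / 16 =-7465.06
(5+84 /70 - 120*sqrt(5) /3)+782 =3941 /5 - 40*sqrt(5) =698.76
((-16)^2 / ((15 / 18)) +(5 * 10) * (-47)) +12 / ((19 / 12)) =-193346 / 95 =-2035.22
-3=-3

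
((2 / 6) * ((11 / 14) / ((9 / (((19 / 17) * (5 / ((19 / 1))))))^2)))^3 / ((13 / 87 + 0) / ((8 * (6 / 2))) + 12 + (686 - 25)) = 603109375 / 18548702511070344301017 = 0.00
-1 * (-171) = 171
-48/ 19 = -2.53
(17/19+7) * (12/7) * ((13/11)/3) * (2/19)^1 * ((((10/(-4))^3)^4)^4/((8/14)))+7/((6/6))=3463895836830488408077770786349885583/279434283129503744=12396101859932293297.78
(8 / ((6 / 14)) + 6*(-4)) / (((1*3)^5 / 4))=-64 / 729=-0.09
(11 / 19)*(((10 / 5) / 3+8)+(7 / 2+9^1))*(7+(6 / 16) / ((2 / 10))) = 99187 / 912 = 108.76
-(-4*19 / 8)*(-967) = -18373 / 2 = -9186.50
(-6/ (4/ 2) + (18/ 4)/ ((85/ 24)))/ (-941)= 147/ 79985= 0.00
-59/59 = -1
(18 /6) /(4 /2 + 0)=3 /2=1.50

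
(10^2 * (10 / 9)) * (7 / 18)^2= 12250 / 729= 16.80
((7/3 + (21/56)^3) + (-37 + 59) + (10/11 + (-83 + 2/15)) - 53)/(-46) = 9341081/3886080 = 2.40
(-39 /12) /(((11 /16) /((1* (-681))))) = 35412 /11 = 3219.27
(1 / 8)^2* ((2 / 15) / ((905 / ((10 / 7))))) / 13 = 0.00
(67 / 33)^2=4.12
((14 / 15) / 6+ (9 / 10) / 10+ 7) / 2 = 6521 / 1800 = 3.62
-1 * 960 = -960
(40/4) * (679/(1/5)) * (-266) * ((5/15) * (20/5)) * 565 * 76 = -1551113032000/3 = -517037677333.33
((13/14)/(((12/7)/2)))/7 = 13/84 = 0.15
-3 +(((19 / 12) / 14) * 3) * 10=0.39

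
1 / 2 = 0.50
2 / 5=0.40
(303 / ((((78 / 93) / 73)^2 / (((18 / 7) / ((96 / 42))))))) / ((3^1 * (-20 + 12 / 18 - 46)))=-13965427863 / 1059968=-13175.33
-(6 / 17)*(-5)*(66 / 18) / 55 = 2 / 17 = 0.12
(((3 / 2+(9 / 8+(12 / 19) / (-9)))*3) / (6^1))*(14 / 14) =1165 / 912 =1.28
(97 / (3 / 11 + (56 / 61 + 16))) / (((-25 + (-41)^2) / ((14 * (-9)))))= -0.43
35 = 35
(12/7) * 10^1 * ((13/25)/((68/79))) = 6162/595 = 10.36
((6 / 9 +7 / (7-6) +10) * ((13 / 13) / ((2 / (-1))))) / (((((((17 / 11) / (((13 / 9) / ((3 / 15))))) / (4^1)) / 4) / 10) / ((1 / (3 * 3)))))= -3031600 / 4131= -733.87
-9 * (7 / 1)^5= -151263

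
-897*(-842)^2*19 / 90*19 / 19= -2013812242 / 15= -134254149.47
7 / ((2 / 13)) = 91 / 2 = 45.50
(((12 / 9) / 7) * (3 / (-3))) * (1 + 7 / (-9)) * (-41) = 1.74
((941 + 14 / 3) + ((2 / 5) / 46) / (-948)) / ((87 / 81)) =927869211 / 1053860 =880.45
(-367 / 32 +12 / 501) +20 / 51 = -3012331 / 272544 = -11.05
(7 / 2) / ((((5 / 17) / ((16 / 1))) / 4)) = 3808 / 5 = 761.60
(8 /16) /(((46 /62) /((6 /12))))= 31 /92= 0.34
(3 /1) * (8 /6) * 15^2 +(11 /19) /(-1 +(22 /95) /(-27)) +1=2329402 /2587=900.43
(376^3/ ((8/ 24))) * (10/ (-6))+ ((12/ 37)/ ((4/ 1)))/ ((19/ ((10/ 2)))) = -186848176625/ 703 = -265786879.98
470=470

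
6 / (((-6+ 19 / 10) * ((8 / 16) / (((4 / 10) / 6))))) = -8 / 41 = -0.20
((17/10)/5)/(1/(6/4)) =51/100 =0.51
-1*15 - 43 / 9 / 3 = -448 / 27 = -16.59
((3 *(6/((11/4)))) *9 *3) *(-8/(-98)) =7776/539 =14.43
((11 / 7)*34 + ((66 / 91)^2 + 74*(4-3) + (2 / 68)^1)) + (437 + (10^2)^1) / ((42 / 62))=259226287 / 281554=920.70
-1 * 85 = -85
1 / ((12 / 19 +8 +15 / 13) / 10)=2470 / 2417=1.02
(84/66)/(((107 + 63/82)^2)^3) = 4256093399936/5238679328650346306816099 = 0.00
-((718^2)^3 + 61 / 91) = -12467749208805602045 / 91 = -137008233063797824.67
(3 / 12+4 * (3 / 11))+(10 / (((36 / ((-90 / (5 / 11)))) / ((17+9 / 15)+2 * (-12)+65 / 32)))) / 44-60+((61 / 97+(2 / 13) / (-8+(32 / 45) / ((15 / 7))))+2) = -58114047661 / 1148740736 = -50.59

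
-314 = -314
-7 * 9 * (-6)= 378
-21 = -21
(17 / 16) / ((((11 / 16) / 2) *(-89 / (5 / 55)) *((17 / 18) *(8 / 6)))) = -27 / 10769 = -0.00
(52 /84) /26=1 /42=0.02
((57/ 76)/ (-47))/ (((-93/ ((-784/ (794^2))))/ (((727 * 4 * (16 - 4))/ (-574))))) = 122136/ 9415088833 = 0.00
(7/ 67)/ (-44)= -0.00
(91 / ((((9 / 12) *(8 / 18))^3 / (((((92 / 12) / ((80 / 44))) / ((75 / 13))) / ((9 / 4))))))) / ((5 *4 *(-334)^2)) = 299299 / 836670000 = 0.00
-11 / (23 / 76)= -836 / 23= -36.35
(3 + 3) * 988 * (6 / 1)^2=213408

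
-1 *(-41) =41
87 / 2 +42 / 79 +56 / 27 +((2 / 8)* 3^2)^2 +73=4237613 / 34128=124.17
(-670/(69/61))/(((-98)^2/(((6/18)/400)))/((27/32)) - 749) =-122610/2827262557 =-0.00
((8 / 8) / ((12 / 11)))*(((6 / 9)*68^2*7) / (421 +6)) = 25432 / 549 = 46.32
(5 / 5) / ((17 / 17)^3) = 1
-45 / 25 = -9 / 5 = -1.80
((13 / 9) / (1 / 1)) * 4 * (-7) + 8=-292 / 9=-32.44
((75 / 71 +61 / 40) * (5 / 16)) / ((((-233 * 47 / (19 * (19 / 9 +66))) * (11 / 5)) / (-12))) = 426920785 / 821062176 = 0.52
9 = 9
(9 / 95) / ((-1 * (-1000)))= 9 / 95000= 0.00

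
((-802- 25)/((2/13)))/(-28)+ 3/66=118289/616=192.03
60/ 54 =1.11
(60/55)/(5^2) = 12/275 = 0.04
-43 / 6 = -7.17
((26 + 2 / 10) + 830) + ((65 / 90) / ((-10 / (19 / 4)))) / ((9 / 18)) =61597 / 72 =855.51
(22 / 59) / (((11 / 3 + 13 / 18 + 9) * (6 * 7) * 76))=33 / 3782254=0.00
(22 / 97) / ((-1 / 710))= -15620 / 97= -161.03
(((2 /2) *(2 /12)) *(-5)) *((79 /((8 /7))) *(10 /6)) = -13825 /144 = -96.01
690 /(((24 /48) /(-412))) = -568560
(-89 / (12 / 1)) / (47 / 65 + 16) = -5785 / 13044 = -0.44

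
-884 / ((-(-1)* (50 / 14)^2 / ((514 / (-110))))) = 11132212 / 34375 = 323.85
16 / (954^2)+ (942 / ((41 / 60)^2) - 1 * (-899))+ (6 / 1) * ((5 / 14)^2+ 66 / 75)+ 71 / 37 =101390993973643043 / 34671471971850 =2924.33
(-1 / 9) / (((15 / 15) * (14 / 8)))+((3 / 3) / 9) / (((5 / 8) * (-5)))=-52 / 525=-0.10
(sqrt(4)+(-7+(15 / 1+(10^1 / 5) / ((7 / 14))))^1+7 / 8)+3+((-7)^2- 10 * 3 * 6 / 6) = 36.88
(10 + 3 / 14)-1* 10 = 3 / 14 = 0.21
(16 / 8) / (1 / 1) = 2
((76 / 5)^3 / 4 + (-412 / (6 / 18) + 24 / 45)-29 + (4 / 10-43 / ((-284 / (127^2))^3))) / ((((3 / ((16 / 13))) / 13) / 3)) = 67655134076885053 / 536866500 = 126018542.93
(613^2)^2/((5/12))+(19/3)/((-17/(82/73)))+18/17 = 6308355802655956/18615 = 338885619267.04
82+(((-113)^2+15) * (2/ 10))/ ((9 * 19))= 82894/ 855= 96.95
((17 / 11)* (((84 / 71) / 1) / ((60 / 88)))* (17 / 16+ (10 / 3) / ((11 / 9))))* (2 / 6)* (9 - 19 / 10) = 79373 / 3300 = 24.05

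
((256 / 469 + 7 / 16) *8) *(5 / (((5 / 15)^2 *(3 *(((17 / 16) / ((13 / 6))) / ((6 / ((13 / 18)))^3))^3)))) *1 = 188624911598.13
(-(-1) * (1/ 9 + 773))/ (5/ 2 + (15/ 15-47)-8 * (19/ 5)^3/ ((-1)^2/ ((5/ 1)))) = -347900/ 1007271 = -0.35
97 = 97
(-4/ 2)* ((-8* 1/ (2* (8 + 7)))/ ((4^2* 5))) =1/ 150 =0.01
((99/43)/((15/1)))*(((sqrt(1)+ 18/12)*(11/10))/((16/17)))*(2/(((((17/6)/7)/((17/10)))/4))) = 129591/8600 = 15.07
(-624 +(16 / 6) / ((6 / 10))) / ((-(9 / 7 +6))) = 85.04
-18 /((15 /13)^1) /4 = -39 /10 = -3.90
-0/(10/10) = 0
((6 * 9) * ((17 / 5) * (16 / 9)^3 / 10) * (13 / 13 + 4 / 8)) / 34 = 1024 / 225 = 4.55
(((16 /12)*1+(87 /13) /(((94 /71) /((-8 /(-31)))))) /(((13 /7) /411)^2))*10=4135474371840 /3201029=1291920.31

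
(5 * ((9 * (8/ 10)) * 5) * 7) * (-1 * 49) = -61740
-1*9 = -9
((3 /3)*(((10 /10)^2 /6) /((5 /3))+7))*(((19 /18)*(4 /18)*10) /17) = 1349 /1377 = 0.98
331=331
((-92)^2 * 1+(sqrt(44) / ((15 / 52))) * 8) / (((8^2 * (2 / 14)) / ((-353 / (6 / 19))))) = -24836021 / 24 - 610337 * sqrt(11) / 90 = -1057325.97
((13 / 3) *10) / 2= 65 / 3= 21.67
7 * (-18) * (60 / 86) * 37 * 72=-10069920 / 43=-234184.19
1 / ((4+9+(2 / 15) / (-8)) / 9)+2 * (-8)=-11924 / 779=-15.31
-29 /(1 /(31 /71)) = -899 /71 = -12.66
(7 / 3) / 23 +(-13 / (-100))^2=81661 / 690000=0.12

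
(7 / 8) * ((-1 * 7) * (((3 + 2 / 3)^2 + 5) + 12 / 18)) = -117.06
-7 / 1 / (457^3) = -0.00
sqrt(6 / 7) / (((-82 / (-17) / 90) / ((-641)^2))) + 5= 5 + 314323965 * sqrt(42) / 287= 7097747.55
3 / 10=0.30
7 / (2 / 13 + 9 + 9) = 91 / 236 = 0.39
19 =19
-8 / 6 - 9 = -31 / 3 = -10.33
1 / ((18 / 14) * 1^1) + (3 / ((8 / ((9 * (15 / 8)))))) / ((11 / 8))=4261 / 792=5.38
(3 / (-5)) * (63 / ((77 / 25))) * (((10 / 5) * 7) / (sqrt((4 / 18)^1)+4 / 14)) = 119070 / 341 -138915 * sqrt(2) / 341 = -226.94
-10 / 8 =-5 / 4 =-1.25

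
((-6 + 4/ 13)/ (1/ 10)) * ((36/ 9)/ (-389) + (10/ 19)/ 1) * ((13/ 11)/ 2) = -1411180/ 81301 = -17.36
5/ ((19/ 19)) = 5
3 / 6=1 / 2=0.50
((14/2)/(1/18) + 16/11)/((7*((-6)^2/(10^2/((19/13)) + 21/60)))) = 6106411/175560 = 34.78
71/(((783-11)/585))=41535/772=53.80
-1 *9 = -9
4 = 4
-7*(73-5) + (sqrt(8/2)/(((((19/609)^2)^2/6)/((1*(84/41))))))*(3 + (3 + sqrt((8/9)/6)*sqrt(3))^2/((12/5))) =1192671207582008/5343161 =223214536.78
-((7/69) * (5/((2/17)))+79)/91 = -11497/12558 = -0.92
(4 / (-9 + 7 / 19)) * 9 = -171 / 41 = -4.17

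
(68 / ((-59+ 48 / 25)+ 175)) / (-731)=-25 / 31691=-0.00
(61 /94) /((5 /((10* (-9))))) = -549 /47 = -11.68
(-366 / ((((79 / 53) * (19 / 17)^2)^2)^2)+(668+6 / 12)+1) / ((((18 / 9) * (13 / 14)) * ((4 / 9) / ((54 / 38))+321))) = 1438148951020835333637147 / 1342903368517009571671334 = 1.07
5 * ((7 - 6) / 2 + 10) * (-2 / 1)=-105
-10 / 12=-5 / 6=-0.83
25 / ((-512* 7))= -25 / 3584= -0.01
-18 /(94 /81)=-729 /47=-15.51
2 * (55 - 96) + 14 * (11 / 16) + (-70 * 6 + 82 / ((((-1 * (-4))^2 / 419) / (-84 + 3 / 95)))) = -180804.06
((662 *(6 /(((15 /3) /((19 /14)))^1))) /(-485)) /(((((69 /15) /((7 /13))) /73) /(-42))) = 797.80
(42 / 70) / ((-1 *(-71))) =3 / 355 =0.01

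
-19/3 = -6.33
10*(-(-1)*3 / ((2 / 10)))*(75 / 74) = 152.03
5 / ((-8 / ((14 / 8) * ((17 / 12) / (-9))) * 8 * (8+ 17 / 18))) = 85 / 35328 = 0.00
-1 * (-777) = 777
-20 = -20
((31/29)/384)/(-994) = -31/11069184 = -0.00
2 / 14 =1 / 7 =0.14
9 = 9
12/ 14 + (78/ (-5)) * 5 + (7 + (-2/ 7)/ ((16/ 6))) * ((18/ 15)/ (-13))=-70779/ 910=-77.78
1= 1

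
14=14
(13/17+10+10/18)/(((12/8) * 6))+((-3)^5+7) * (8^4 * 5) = -6655424828/1377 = -4833278.74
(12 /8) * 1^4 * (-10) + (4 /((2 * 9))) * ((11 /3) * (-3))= -157 /9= -17.44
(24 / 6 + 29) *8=264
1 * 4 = 4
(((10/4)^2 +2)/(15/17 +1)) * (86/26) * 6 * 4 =72369/208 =347.93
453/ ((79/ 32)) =14496/ 79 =183.49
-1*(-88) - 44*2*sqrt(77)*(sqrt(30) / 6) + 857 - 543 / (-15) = 4906 / 5 - 44*sqrt(2310) / 3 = 276.28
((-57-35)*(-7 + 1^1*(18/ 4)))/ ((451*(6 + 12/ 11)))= 115/ 1599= 0.07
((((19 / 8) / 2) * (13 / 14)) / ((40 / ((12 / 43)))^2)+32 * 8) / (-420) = -10602907823 / 17395392000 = -0.61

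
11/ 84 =0.13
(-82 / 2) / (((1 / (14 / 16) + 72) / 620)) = -347.54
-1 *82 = -82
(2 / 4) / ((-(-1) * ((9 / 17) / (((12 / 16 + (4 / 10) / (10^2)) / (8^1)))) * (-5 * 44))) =-6409 / 15840000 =-0.00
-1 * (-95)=95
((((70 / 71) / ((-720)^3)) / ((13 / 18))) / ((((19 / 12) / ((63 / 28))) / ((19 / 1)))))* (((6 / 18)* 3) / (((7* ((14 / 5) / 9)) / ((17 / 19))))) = -0.00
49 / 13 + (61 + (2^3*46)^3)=647869258 / 13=49836096.77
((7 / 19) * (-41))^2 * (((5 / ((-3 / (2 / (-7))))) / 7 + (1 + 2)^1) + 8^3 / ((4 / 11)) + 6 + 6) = 351650071 / 1083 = 324699.97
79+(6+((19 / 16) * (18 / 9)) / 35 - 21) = 17939 / 280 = 64.07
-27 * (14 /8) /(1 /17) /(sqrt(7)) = -459 * sqrt(7) /4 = -303.60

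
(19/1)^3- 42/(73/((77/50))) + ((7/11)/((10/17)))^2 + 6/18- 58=720944263/105996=6801.62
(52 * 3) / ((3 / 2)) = 104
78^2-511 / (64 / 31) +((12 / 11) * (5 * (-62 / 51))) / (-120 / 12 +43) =2305005125 / 394944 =5836.28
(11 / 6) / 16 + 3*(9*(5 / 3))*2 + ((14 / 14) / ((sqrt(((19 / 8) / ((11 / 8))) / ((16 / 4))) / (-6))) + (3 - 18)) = 7211 / 96 - 12*sqrt(209) / 19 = 65.98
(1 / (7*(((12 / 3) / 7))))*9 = 9 / 4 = 2.25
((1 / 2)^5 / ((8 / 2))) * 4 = 1 / 32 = 0.03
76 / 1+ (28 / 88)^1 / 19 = 31775 / 418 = 76.02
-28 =-28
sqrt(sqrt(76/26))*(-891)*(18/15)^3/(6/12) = -384912*13^(3/4)*38^(1/4)/1625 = -4026.35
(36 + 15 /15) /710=0.05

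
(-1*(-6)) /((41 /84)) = 504 /41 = 12.29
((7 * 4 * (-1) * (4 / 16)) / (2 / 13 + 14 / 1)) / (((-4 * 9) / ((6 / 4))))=91 / 4416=0.02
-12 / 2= -6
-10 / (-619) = 10 / 619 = 0.02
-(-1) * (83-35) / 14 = 24 / 7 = 3.43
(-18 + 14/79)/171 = -0.10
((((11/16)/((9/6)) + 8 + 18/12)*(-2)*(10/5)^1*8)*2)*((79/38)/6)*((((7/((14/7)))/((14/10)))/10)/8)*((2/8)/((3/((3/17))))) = -18881/186048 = -0.10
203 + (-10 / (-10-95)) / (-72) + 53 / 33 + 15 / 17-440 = -33153559 / 141372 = -234.51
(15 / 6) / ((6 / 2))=5 / 6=0.83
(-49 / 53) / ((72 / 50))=-1225 / 1908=-0.64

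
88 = 88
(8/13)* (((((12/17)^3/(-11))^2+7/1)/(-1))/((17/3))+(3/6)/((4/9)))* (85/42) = -73135585585/531557544518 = -0.14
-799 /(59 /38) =-30362 /59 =-514.61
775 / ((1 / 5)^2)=19375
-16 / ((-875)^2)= -16 / 765625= -0.00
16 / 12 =4 / 3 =1.33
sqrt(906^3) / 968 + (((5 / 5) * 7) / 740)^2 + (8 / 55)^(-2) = 75.44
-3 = -3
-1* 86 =-86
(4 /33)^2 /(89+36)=16 /136125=0.00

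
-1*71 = -71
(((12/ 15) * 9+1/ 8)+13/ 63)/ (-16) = -18979/ 40320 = -0.47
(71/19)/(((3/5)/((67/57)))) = 23785/3249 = 7.32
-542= -542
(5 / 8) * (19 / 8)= 95 / 64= 1.48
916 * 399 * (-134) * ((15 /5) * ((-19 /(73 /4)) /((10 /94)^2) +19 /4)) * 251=5871550588140762 /1825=3217287993501.79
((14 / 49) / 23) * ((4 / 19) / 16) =1 / 6118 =0.00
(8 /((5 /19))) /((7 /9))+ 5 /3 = 4279 /105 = 40.75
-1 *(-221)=221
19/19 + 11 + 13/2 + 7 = 51/2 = 25.50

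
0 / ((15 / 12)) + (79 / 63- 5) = -236 / 63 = -3.75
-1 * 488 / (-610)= 0.80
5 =5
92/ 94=46/ 47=0.98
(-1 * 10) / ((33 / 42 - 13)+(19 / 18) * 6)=420 / 247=1.70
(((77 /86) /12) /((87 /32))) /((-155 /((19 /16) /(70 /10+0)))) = -209 /6958260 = -0.00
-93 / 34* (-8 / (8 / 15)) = 1395 / 34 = 41.03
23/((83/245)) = 5635/83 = 67.89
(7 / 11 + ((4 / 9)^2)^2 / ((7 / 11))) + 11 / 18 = 1322393 / 1010394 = 1.31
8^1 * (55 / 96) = 55 / 12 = 4.58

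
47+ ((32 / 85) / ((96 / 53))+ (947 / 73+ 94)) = 154.18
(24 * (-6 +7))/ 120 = 1/ 5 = 0.20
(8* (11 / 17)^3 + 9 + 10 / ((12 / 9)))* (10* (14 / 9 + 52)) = 442054250 / 44217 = 9997.38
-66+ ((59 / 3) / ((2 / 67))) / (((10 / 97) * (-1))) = -387401 / 60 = -6456.68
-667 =-667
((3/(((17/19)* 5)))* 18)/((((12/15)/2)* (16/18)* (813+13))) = 4617/112336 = 0.04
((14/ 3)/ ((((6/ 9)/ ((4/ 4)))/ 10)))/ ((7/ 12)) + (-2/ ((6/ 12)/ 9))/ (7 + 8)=588/ 5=117.60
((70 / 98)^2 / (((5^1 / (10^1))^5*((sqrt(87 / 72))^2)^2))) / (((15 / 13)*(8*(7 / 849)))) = 42382080 / 288463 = 146.92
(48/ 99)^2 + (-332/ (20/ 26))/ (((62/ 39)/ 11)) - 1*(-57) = -494427304/ 168795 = -2929.16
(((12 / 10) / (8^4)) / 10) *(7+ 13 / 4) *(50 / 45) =41 / 122880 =0.00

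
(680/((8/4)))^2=115600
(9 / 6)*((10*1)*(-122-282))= -6060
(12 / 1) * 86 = 1032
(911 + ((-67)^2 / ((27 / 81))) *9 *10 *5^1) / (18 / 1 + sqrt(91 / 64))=6982342272 / 20645 - 48488488 *sqrt(91) / 20645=315804.87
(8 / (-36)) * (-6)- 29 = -83 / 3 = -27.67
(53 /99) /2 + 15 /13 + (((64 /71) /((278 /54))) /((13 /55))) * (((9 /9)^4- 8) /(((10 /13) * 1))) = -135132401 /25402806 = -5.32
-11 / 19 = -0.58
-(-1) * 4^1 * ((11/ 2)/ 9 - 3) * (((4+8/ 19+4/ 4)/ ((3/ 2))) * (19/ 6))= -8858/ 81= -109.36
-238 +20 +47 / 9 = -1915 / 9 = -212.78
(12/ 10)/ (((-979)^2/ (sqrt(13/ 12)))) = 0.00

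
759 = 759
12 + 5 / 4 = 13.25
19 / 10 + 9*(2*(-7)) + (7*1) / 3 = -3653 / 30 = -121.77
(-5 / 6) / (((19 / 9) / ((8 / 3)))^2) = -480 / 361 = -1.33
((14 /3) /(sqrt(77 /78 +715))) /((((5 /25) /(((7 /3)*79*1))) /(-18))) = -77420*sqrt(4356066) /55847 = -2893.35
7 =7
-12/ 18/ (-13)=2/ 39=0.05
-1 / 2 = -0.50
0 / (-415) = 0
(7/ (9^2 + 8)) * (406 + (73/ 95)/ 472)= 127435791/ 3990760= 31.93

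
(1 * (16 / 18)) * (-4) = -32 / 9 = -3.56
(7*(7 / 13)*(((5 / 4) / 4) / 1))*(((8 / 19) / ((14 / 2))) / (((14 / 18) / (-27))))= -1215 / 494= -2.46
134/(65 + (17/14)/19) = 35644/17307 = 2.06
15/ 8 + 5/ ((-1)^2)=55/ 8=6.88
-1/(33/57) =-19/11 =-1.73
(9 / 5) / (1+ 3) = 9 / 20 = 0.45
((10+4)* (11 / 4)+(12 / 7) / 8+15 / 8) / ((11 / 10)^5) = 28412500 / 1127357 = 25.20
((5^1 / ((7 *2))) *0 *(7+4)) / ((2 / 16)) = 0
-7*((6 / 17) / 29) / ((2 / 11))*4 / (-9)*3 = 308 / 493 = 0.62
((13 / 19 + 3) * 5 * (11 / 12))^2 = 3705625 / 12996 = 285.14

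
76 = 76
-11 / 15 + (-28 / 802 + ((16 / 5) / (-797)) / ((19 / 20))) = -70360763 / 91085145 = -0.77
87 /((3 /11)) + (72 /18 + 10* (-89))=-567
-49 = -49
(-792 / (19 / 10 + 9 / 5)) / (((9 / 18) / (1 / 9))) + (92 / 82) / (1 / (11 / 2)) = -62799 / 1517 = -41.40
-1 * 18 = -18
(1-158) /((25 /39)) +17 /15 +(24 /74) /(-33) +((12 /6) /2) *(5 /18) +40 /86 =-1914156479 /7875450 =-243.05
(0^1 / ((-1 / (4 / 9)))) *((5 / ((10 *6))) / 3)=0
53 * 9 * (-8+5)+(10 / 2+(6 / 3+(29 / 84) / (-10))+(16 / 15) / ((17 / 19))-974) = -34226909 / 14280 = -2396.84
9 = 9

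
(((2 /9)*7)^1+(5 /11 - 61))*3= -176.97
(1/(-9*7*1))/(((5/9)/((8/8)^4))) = -1/35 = -0.03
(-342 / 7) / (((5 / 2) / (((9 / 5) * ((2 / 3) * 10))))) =-8208 / 35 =-234.51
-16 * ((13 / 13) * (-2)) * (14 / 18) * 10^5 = 2488888.89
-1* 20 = -20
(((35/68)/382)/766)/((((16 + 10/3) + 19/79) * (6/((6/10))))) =1659/184610081248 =0.00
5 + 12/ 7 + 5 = 82/ 7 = 11.71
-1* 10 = -10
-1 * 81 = -81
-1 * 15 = -15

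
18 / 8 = 9 / 4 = 2.25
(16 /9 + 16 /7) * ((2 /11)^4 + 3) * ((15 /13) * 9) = 24103680 /190333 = 126.64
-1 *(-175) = 175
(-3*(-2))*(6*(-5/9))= -20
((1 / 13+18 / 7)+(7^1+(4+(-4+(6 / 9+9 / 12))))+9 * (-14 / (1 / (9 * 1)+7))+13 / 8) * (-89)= 3909859 / 8736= 447.56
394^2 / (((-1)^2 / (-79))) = -12263644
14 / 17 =0.82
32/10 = 16/5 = 3.20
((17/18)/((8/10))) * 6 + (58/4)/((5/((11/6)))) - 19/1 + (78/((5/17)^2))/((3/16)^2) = 1923089/75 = 25641.19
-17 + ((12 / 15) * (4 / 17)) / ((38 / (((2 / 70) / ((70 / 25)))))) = -1345291 / 79135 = -17.00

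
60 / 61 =0.98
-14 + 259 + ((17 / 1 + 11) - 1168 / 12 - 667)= -1474 / 3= -491.33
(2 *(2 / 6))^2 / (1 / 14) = 56 / 9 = 6.22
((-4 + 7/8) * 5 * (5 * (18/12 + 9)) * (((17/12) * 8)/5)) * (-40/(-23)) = -74375/23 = -3233.70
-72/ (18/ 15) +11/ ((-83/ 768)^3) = -5017140372/ 571787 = -8774.49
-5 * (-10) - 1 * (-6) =56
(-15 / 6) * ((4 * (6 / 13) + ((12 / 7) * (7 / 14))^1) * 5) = -3075 / 91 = -33.79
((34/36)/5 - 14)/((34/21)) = -8701/1020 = -8.53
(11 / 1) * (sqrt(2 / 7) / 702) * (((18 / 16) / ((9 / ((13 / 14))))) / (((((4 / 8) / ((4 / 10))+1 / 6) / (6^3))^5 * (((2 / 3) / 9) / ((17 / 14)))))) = 10054435710173184 * sqrt(14) / 28647703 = 1313203143.89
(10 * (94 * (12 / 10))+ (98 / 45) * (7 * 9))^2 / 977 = 40018276 / 24425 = 1638.41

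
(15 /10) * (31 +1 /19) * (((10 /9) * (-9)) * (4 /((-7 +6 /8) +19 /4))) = 23600 /19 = 1242.11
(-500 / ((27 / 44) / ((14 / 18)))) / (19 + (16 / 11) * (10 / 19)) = -32186000 / 1003833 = -32.06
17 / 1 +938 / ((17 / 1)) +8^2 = 2315 / 17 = 136.18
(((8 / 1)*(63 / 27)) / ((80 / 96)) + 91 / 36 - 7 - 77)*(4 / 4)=-10633 / 180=-59.07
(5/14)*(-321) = -1605/14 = -114.64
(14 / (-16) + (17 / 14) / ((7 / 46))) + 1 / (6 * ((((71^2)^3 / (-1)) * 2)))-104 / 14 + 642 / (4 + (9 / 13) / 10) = 12547091158426826689 / 79691699028389784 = 157.45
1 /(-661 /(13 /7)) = -13 /4627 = -0.00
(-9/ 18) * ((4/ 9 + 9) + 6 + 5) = -92/ 9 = -10.22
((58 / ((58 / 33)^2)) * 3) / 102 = 1089 / 1972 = 0.55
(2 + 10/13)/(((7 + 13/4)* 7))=144/3731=0.04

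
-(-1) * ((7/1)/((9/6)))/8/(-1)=-7/12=-0.58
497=497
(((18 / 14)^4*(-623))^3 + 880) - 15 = -199104032997604034 / 40353607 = -4933983546.94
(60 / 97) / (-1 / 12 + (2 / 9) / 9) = -19440 / 1843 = -10.55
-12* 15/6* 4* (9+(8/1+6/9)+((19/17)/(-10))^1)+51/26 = -930245/442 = -2104.63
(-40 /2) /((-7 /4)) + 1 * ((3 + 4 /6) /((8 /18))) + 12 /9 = 1765 /84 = 21.01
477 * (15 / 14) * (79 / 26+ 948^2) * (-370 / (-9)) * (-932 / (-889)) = 1601460623351850 / 80899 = 19795802461.73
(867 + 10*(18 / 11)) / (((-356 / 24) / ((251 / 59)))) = -14633802 / 57761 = -253.35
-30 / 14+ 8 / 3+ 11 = 242 / 21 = 11.52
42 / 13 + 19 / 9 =625 / 117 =5.34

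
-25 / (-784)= 25 / 784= 0.03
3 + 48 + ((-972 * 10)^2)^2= 8926168066560051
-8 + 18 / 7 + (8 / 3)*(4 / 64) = -221 / 42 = -5.26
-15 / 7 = -2.14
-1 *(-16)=16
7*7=49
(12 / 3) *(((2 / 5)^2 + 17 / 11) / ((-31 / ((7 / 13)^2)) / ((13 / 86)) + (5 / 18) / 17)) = -28128744 / 2916403325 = -0.01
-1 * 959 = -959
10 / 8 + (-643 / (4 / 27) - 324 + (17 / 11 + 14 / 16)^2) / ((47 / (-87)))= 3138943681 / 363968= 8624.23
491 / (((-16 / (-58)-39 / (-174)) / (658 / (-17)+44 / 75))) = -47727164 / 1275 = -37433.07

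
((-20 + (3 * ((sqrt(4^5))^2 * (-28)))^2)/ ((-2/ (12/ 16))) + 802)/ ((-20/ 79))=438375943267/ 40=10959398581.68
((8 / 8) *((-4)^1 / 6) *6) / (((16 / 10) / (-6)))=15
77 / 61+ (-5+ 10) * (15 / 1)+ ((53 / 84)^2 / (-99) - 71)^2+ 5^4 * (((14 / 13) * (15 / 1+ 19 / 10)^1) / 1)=16492.83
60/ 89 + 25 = 2285/ 89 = 25.67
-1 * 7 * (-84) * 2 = 1176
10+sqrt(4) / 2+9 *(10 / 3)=41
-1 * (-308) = 308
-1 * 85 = -85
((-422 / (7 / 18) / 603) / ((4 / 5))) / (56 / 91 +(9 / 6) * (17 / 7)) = -0.53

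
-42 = -42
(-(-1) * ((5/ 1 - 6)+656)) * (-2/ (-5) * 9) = 2358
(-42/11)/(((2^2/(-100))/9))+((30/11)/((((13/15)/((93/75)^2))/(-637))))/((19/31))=-21786912/5225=-4169.74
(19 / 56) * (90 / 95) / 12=3 / 112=0.03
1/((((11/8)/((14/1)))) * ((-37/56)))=-6272/407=-15.41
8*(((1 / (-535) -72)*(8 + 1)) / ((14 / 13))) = -2575404 / 535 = -4813.84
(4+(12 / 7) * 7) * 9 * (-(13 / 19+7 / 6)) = -5064 / 19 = -266.53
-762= -762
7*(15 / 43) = 105 / 43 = 2.44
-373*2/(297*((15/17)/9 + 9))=-6341/22968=-0.28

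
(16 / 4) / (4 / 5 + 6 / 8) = 2.58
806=806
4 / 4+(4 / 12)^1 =4 / 3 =1.33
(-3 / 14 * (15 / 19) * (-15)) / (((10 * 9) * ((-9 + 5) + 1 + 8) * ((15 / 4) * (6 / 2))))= 1 / 1995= 0.00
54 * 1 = 54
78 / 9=26 / 3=8.67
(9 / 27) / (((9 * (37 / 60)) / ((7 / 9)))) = 140 / 2997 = 0.05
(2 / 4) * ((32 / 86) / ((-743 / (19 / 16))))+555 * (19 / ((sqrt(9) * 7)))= 224601337 / 447286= 502.14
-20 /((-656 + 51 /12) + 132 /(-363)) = 0.03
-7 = -7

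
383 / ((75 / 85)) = 6511 / 15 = 434.07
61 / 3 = 20.33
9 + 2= 11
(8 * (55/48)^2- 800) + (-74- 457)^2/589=-52719107/169632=-310.79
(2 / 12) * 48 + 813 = 821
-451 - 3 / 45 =-6766 / 15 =-451.07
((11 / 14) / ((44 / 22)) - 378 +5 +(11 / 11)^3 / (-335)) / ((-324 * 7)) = 3495083 / 21273840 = 0.16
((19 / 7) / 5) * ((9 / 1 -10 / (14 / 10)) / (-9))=-247 / 2205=-0.11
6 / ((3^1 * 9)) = 2 / 9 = 0.22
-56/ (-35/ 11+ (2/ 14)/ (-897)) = 483483/ 27472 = 17.60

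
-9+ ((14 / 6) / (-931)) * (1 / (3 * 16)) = -172369 / 19152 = -9.00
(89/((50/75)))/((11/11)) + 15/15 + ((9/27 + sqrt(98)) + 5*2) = 7*sqrt(2) + 869/6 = 154.73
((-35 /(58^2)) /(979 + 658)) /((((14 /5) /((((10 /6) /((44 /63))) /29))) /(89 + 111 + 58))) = -338625 /7026763568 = -0.00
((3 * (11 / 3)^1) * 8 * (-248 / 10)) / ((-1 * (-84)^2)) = 682 / 2205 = 0.31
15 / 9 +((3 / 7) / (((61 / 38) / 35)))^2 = 993305 / 11163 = 88.98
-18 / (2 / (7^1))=-63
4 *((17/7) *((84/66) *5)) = 680/11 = 61.82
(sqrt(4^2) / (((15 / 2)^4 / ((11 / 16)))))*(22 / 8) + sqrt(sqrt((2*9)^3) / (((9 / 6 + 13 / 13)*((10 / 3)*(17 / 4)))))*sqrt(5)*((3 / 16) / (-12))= -9*2^(3 / 4)*sqrt(85) / 2720 + 121 / 50625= -0.05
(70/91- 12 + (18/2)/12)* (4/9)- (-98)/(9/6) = 7099/117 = 60.68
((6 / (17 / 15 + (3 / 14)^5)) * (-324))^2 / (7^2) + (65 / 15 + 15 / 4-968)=59270147472666003529 / 1003935133228908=59037.83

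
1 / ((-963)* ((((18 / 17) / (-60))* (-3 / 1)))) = -170 / 8667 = -0.02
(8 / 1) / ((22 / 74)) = 296 / 11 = 26.91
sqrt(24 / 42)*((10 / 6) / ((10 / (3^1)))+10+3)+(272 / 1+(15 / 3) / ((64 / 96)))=27*sqrt(7) / 7+559 / 2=289.71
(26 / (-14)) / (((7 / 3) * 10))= -39 / 490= -0.08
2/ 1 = 2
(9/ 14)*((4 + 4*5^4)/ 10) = 5634/ 35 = 160.97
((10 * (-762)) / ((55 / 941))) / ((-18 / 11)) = 239014 / 3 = 79671.33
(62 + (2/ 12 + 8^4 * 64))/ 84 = 1573237/ 504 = 3121.50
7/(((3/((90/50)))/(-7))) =-147/5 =-29.40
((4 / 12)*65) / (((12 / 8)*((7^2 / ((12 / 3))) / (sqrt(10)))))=520*sqrt(10) / 441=3.73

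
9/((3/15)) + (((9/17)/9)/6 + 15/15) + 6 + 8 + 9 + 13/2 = 3851/51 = 75.51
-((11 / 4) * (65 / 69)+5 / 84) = -1280 / 483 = -2.65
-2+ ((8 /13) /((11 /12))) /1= -190 /143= -1.33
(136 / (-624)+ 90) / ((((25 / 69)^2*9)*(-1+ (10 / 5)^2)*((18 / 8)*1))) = 7409174 / 658125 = 11.26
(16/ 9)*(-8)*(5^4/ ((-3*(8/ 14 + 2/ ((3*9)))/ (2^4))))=4480000/ 61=73442.62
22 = 22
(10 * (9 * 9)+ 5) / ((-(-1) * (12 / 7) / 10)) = 28525 / 6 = 4754.17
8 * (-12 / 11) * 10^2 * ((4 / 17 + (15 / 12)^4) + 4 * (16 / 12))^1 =-2614475 / 374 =-6990.57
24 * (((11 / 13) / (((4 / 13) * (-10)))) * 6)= -198 / 5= -39.60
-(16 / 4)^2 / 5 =-16 / 5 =-3.20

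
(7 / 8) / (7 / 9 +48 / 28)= 441 / 1256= 0.35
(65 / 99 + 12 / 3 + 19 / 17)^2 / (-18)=-47219762 / 25492401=-1.85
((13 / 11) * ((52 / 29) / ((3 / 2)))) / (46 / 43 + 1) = 58136 / 85173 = 0.68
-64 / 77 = -0.83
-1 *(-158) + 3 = 161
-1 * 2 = -2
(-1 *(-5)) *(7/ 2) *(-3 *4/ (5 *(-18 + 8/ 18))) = 2.39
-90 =-90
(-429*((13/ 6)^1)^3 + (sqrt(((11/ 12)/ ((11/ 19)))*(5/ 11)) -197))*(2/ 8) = -328355/ 288 + sqrt(3135)/ 264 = -1139.91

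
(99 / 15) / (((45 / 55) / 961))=116281 / 15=7752.07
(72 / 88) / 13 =9 / 143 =0.06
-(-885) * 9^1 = 7965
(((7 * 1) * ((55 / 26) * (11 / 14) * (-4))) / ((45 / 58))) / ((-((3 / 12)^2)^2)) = 15355.62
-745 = -745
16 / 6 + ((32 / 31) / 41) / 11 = 111944 / 41943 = 2.67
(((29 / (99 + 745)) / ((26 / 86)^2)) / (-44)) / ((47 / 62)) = -1662251 / 147485624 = -0.01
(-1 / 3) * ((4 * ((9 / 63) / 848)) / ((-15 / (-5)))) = -1 / 13356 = -0.00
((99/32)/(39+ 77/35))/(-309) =-165/678976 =-0.00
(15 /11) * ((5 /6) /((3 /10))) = 125 /33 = 3.79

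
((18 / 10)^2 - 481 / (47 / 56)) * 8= -5356744 / 1175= -4558.93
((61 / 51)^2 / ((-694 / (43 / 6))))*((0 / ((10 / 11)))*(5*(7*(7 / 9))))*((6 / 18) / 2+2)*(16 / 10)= 0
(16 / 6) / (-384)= -1 / 144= -0.01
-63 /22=-2.86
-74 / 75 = -0.99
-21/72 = -7/24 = -0.29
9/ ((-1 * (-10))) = 9/ 10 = 0.90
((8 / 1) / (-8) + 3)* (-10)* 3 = -60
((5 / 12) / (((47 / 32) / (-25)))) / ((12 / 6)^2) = -250 / 141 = -1.77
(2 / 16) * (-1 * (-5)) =5 / 8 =0.62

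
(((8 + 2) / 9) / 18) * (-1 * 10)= -50 / 81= -0.62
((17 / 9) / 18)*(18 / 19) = 17 / 171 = 0.10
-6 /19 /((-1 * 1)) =6 /19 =0.32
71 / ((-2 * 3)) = -11.83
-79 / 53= -1.49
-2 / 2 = -1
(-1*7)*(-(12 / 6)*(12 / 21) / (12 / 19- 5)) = -152 / 83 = -1.83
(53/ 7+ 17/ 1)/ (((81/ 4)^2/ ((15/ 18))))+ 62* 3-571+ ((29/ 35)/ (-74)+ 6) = -19319054837/ 50978970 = -378.96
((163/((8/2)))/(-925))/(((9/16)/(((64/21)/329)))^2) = -42729472/3576491003925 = -0.00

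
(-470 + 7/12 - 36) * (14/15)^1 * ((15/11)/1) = -42455/66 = -643.26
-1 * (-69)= 69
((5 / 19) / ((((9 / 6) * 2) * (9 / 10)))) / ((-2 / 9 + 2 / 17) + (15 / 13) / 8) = 88400 / 35967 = 2.46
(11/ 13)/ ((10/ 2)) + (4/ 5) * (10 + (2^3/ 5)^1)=3071/ 325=9.45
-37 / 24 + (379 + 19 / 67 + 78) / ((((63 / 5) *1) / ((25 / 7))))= 128.07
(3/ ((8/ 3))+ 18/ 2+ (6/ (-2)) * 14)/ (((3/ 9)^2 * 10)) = -459/ 16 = -28.69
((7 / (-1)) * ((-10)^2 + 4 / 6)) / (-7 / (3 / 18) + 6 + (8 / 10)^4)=660625 / 33366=19.80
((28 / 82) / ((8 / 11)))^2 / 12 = 5929 / 322752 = 0.02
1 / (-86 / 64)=-32 / 43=-0.74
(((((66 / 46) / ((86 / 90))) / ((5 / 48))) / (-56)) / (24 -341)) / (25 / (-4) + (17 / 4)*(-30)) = -7128 / 1174106185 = -0.00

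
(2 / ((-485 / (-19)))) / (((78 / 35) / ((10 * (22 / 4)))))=7315 / 3783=1.93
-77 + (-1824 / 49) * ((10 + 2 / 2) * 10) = -204413 / 49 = -4171.69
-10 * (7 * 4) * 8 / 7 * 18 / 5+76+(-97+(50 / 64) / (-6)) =-225241 / 192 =-1173.13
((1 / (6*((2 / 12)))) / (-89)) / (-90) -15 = -120149 / 8010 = -15.00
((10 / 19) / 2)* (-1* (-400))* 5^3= 250000 / 19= 13157.89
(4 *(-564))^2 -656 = 5088880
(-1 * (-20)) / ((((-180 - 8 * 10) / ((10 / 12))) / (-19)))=95 / 78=1.22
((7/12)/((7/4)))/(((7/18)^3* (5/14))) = 3888/245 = 15.87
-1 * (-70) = 70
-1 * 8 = -8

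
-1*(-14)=14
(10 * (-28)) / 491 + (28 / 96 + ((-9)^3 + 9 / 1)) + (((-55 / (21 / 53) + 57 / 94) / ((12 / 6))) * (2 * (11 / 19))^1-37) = -61676344573 / 73661784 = -837.29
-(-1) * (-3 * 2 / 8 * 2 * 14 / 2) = -21 / 2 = -10.50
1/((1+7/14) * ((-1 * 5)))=-2/15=-0.13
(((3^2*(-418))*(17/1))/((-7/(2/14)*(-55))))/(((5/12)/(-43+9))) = 2372112/1225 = 1936.42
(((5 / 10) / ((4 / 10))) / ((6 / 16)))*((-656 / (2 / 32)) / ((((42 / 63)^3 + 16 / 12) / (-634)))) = 149725440 / 11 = 13611403.64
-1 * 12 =-12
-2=-2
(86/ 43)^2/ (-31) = -4/ 31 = -0.13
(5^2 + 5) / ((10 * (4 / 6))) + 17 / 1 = 43 / 2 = 21.50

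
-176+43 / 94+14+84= -7289 / 94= -77.54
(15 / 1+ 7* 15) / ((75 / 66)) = 528 / 5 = 105.60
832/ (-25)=-832/ 25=-33.28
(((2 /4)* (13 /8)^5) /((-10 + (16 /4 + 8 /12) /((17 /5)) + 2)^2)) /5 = 33813 /1310720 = 0.03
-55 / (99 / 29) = -145 / 9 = -16.11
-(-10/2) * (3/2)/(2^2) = 15/8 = 1.88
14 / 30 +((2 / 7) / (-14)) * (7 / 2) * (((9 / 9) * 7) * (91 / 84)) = -3 / 40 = -0.08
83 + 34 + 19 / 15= 1774 / 15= 118.27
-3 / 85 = -0.04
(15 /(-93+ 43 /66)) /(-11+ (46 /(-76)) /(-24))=180576 /12200971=0.01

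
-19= -19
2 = 2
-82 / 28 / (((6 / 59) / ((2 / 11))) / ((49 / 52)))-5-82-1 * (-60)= -109597 / 3432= -31.93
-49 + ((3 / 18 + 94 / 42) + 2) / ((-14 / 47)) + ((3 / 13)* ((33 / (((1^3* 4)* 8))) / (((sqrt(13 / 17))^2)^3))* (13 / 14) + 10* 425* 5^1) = 437916008063 / 20669376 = 21186.71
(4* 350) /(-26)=-700 /13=-53.85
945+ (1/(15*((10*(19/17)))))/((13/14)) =17506244/18525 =945.01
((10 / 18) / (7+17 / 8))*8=0.49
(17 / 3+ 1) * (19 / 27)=380 / 81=4.69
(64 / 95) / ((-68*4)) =-4 / 1615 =-0.00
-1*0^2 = 0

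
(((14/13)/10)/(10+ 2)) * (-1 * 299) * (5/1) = -161/12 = -13.42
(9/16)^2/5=0.06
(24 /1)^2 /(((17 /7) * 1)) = 4032 /17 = 237.18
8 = 8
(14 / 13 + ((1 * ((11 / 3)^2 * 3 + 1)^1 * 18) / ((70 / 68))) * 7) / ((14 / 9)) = 1480131 / 455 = 3253.04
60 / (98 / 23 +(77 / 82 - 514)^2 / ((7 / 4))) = 16238460 / 40710441109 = 0.00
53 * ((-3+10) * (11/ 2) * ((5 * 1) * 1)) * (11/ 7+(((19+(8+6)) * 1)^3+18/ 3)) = 366724490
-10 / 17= -0.59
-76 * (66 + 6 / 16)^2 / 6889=-5357259 / 110224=-48.60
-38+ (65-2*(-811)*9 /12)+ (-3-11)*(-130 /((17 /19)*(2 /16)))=595559 /34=17516.44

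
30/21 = 10/7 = 1.43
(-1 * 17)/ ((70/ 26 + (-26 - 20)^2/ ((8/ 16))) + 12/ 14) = -1547/ 385435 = -0.00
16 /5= 3.20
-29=-29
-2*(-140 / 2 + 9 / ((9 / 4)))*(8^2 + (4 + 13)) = 10692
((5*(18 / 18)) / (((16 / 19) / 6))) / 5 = 57 / 8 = 7.12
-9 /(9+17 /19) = -171 /188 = -0.91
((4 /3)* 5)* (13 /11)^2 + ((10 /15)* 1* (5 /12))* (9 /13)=89695 /9438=9.50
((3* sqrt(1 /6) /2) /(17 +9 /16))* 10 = 0.35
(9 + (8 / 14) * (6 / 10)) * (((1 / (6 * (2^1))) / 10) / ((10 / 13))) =1417 / 14000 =0.10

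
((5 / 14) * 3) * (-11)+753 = 10377 / 14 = 741.21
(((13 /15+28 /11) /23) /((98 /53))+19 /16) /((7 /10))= 3771857 /2082696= 1.81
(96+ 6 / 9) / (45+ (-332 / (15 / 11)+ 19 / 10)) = -2900 / 5897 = -0.49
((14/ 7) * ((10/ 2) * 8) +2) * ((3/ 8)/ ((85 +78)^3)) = 123/ 17322988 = 0.00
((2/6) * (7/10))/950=0.00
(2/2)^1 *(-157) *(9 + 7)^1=-2512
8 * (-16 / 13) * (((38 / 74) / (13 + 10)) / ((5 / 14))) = -34048 / 55315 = -0.62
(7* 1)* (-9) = -63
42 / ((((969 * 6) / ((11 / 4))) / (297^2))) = 2264031 / 1292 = 1752.35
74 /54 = 37 /27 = 1.37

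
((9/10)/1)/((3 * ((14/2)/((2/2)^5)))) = 3/70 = 0.04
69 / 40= 1.72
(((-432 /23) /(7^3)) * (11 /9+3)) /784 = -114 /386561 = -0.00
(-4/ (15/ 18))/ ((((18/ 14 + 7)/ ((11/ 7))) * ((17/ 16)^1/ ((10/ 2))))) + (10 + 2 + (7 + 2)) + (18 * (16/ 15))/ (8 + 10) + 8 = 190663/ 7395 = 25.78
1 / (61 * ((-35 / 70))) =-2 / 61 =-0.03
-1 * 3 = -3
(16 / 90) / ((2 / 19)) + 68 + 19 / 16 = 51031 / 720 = 70.88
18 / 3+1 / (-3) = 17 / 3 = 5.67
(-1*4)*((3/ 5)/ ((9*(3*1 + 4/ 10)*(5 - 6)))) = 4/ 51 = 0.08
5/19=0.26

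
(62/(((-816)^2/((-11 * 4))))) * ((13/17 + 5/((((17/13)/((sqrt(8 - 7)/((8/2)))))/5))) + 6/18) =-408859/16979328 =-0.02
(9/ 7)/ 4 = 9/ 28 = 0.32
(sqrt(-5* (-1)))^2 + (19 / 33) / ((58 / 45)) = 3475 / 638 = 5.45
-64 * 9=-576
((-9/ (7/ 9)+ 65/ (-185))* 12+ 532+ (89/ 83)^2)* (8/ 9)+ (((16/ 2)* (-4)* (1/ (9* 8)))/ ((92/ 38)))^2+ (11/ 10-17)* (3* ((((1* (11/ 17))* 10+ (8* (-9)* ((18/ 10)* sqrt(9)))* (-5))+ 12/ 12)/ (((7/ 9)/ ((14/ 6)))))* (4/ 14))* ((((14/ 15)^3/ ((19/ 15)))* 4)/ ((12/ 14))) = -29466390485605918772/ 123472194324885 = -238647.99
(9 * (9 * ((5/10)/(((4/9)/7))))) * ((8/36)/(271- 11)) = 567/1040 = 0.55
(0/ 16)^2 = 0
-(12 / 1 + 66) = -78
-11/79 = -0.14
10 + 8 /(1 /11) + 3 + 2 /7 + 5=106.29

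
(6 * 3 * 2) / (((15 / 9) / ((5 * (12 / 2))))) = 648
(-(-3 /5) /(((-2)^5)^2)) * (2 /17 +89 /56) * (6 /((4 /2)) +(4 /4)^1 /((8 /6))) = 14625 /3899392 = 0.00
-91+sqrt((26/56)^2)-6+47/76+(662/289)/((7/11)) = -3548415/38437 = -92.32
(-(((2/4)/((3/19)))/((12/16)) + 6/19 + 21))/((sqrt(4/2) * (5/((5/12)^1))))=-4367 * sqrt(2)/4104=-1.50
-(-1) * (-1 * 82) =-82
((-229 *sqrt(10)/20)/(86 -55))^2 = 52441/38440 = 1.36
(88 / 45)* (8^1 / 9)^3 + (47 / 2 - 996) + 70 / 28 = -31775794 / 32805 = -968.63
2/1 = 2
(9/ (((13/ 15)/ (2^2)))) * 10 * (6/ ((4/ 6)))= 48600/ 13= 3738.46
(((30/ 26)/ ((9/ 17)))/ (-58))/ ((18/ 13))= -85/ 3132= -0.03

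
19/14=1.36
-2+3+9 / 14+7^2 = 709 / 14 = 50.64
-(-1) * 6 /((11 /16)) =96 /11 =8.73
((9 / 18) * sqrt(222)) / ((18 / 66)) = 11 * sqrt(222) / 6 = 27.32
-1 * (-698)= 698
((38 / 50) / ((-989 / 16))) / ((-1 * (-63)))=-304 / 1557675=-0.00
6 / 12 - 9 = -17 / 2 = -8.50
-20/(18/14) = -140/9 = -15.56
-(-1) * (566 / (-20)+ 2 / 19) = -5357 / 190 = -28.19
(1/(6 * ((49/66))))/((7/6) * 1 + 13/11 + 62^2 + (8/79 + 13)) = 57354/986035379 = 0.00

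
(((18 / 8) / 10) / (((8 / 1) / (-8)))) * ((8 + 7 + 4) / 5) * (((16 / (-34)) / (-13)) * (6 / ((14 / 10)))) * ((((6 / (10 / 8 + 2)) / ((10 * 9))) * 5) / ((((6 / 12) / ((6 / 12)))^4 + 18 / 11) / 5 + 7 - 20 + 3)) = 15048 / 10477831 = 0.00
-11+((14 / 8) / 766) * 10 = -16817 / 1532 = -10.98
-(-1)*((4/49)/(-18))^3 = -8/85766121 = -0.00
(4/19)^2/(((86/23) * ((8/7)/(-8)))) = -1288/15523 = -0.08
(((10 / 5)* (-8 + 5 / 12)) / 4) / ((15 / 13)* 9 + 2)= -169 / 552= -0.31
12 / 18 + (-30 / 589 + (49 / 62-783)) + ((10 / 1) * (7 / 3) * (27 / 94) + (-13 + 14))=-128541883 / 166098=-773.89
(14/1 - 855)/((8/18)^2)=-68121/16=-4257.56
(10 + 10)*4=80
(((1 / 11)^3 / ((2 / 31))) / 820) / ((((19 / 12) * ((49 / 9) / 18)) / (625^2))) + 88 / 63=5935339609 / 457250409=12.98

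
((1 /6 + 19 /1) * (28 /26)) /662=805 /25818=0.03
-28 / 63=-4 / 9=-0.44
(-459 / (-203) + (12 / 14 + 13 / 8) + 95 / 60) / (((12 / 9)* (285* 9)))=30823 / 16662240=0.00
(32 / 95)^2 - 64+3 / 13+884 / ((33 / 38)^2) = 141631791443 / 127766925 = 1108.52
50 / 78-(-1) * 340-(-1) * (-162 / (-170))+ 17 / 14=15909731 / 46410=342.81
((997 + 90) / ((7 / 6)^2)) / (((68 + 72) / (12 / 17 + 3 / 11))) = 1790289 / 320705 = 5.58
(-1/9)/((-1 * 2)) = 1/18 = 0.06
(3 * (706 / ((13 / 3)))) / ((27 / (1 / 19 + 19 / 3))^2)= 7195552 / 263169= 27.34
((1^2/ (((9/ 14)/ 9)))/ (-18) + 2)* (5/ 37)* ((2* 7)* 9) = 770/ 37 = 20.81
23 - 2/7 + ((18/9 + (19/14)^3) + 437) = 464.21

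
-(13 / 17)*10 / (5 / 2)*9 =-468 / 17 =-27.53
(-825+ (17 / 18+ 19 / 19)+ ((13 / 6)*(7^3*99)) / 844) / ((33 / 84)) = -78256759 / 41778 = -1873.16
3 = 3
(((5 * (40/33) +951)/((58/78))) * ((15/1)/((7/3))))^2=341364608363025/4986289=68460654.48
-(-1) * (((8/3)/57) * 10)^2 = 6400/29241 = 0.22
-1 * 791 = -791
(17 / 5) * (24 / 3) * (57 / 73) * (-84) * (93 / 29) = -60558624 / 10585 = -5721.17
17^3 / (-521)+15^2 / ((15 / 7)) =49792 / 521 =95.57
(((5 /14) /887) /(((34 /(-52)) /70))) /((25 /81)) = -2106 /15079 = -0.14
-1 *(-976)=976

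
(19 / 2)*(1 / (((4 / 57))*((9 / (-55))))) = -827.29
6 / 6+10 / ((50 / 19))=24 / 5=4.80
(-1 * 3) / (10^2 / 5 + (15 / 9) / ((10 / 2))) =-9 / 61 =-0.15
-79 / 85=-0.93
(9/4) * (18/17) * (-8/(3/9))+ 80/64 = -3803/68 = -55.93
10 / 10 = 1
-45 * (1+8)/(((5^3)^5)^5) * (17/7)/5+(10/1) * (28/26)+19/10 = 61034017805592678806991813189597451128065586090087854823/4817499887508833178451084222615463659167289733886718750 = 12.67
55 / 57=0.96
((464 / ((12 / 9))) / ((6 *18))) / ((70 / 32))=464 / 315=1.47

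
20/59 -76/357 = 0.13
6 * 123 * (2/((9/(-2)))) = -328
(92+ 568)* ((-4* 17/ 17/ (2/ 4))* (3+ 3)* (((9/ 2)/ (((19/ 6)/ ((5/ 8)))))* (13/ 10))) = -694980/ 19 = -36577.89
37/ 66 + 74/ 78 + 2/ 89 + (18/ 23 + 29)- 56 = -43355953/ 1756326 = -24.69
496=496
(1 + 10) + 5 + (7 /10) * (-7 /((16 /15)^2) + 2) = 13.09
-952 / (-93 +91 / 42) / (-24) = -238 / 545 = -0.44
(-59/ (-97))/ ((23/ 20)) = 1180/ 2231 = 0.53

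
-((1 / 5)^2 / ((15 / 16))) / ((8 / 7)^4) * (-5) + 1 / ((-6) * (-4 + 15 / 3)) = -0.04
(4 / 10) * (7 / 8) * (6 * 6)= 63 / 5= 12.60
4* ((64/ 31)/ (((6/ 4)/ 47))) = 24064/ 93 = 258.75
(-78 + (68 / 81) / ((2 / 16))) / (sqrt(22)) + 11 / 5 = 11 / 5-2887 * sqrt(22) / 891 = -13.00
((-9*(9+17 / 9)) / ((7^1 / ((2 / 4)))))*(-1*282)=1974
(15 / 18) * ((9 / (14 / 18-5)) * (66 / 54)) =-165 / 76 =-2.17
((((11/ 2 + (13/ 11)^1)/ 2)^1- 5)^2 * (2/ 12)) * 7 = 3.21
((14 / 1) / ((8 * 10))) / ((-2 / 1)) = -7 / 80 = -0.09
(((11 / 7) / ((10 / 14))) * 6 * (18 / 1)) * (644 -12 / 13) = 1986336 / 13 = 152795.08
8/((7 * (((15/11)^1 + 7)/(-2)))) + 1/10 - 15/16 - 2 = -40067/12880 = -3.11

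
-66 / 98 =-33 / 49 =-0.67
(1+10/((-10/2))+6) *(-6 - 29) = -175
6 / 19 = 0.32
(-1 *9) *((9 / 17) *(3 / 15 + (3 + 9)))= -4941 / 85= -58.13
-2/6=-1/3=-0.33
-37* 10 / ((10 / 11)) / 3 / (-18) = 407 / 54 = 7.54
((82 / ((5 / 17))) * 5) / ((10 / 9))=6273 / 5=1254.60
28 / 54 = 14 / 27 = 0.52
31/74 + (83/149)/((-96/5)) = 206357/529248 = 0.39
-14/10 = -7/5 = -1.40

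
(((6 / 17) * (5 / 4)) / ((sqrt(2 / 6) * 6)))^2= 75 / 4624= 0.02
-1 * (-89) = 89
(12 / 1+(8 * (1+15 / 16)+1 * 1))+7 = 71 / 2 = 35.50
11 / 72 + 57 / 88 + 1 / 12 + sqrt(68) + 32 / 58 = 8243 / 5742 + 2*sqrt(17) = 9.68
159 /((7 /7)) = 159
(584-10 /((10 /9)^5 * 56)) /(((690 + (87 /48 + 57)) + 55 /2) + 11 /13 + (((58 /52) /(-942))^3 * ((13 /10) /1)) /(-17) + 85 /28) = 98156892310970817753 /131156308740568105375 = 0.75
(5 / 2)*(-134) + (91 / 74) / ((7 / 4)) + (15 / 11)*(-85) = -183234 / 407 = -450.21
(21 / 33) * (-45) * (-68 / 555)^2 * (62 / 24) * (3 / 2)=-125426 / 75295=-1.67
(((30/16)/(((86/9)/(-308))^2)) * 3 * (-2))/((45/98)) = -47064402/1849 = -25453.98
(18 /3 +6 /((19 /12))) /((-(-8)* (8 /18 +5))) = 837 /3724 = 0.22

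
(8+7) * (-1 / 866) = -15 / 866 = -0.02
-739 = -739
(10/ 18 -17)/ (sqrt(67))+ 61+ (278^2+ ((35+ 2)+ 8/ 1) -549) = 76841 -148 * sqrt(67)/ 603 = 76838.99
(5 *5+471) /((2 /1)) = 248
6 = 6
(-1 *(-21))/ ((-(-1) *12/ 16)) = 28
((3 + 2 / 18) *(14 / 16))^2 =2401 / 324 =7.41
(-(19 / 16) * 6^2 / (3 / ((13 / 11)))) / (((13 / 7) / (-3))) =1197 / 44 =27.20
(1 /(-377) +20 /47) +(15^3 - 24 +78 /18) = 178381933 /53157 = 3355.76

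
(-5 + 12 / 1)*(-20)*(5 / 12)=-175 / 3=-58.33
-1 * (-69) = 69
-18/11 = -1.64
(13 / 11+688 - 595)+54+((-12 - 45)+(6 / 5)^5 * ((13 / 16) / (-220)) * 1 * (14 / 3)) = 91.14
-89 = -89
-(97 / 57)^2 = -9409 / 3249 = -2.90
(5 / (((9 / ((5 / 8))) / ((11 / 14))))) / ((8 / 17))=4675 / 8064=0.58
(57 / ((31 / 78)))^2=19766916 / 961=20569.11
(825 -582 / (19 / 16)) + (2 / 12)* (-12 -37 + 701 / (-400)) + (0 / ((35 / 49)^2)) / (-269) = 4961827 / 15200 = 326.44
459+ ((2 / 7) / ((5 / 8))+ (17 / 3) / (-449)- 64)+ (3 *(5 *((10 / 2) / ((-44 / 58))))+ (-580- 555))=-869599921 / 1037190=-838.42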